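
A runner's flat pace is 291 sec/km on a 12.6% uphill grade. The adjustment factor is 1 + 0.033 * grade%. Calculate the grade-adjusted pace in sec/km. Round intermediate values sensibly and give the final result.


Factor = 1 + 0.033 * 12.6 = 1.4158
Adjusted pace = 291 * 1.4158
= 412.0 sec/km

412.0 s/km


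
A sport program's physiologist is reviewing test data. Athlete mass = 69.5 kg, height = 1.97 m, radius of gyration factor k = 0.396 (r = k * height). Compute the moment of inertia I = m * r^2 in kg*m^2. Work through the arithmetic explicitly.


r = k * height = 0.396 * 1.97 = 0.78012 m
r^2 = 0.78012^2 = 0.608587
I = 69.5 * 0.608587 = 42.297 kg*m^2

42.297 kg*m^2


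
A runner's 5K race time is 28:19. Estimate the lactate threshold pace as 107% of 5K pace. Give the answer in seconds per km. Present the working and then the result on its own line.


Total race time = 28*60 + 19 = 1699 seconds
5K pace = 1699 / 5 = 339.8 sec/km
LT pace = 339.8 * 1.07 = 363.59 sec/km

363.59 s/km


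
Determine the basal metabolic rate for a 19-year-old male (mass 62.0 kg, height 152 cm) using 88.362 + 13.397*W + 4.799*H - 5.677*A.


BMR = 88.362 + 13.397*62.0 + 4.799*152 - 5.677*19
= 1540.56 kcal/day

1540.56 kcal/day


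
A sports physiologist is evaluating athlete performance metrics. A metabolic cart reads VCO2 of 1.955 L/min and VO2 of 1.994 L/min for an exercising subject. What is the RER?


RER = VCO2 / VO2 = 1.955 / 1.994 = 0.9804

0.9804


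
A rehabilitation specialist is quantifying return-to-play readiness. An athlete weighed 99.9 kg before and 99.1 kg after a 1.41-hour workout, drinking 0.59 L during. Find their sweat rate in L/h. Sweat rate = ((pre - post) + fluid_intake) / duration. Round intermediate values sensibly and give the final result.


Body mass change = 0.8 kg
Total sweat loss = 0.8 + 0.59 = 1.39 L
Rate = 1.39 / 1.41 = 0.986 L/h

0.986 L/h


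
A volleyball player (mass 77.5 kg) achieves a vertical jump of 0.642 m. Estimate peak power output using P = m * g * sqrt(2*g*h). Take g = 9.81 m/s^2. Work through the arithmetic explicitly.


2 * g * h = 2 * 9.81 * 0.642 = 12.59604
sqrt(12.59604) = 3.54909 m/s
P = 77.5 * 9.81 * 3.54909 = 2698.28 W

2698.28 W


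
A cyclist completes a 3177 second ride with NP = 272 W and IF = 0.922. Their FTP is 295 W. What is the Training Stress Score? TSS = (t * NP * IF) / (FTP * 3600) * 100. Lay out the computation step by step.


t * NP * IF = 3177 * 272 * 0.922 = 796740.768
FTP * 3600 = 1062000
TSS = (796740.768 / 1062000) * 100 = 75.02

75.02 TSS


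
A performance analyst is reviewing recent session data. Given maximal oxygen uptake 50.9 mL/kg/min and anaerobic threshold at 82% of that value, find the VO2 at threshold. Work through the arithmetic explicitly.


Percentage as decimal = 0.82
VO2 at AT = 50.9 * 0.82 = 41.74 mL/kg/min

41.74 mL/kg/min


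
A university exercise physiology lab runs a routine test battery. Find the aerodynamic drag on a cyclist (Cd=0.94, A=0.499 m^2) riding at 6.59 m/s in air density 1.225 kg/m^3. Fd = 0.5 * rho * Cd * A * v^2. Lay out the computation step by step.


Fd = 0.5 * 1.225 * 0.94 * 0.499 * 6.59^2
= 0.5 * 1.225 * 0.94 * 0.499 * 43.4281
= 12.477 N

12.477 N


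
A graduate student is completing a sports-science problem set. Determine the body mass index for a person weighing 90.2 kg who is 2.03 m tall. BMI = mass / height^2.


BMI = mass / height^2
= 90.2 / 2.03^2
= 90.2 / 4.1209
= 21.89 kg/m^2

21.89 kg/m^2


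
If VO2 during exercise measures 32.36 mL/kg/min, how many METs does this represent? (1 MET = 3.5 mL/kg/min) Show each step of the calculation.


METs = VO2 / 3.5 = 32.36 / 3.5 = 9.25

9.25 METs


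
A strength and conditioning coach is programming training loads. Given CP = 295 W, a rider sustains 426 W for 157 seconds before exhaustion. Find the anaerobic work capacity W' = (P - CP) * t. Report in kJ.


Excess power = 426 - 295 = 131 W
Work above CP = 131 * 157 = 20567 J
W' = 20.567 kJ

20.567 kJ


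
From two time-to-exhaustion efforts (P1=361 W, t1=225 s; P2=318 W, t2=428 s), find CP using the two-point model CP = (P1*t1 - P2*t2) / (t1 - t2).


Work in trial 1 = 81225 J
Work in trial 2 = 136104 J
Delta work = -54879 J
Delta time = -203 s
CP = -54879 / -203 = 270.34 W

270.34 W


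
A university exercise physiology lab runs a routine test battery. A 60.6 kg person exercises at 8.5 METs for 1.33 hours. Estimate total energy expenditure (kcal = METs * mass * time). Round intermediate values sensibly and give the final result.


Energy = METs * mass(kg) * time(h)
= 8.5 * 60.6 * 1.33
= 685.08 kcal

685.08 kcal


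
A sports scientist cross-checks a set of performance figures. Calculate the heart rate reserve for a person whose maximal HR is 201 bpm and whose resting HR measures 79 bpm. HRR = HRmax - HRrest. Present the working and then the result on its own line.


HRmax = 201 bpm
HRrest = 79 bpm
HRR = 201 - 79 = 122 bpm

122 bpm


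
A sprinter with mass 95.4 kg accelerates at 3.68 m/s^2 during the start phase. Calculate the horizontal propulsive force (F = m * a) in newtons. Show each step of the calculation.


F = m * a
= 95.4 * 3.68
= 351.07 N

351.07 N


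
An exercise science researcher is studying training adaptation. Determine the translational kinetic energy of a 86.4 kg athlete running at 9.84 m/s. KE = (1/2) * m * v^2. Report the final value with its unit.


KE = 0.5 * m * v^2
= 0.5 * 86.4 * 9.84^2
= 0.5 * 86.4 * 96.8256
= 4182.87 J

4182.87 J


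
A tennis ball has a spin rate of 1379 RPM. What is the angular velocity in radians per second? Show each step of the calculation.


Convert RPM to rad/s: multiply by 2*pi and divide by 60
omega = 1379 * 2 * pi / 60
= 144.409 rad/s

144.409 rad/s


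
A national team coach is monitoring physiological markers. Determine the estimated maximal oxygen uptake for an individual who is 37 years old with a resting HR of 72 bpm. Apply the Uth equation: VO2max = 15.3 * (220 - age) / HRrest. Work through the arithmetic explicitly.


HRmax = 220 - 37 = 183
VO2max = 15.3 * (183 / 72)
= 15.3 * 2.5417
= 38.89 mL/kg/min

38.89 mL/kg/min


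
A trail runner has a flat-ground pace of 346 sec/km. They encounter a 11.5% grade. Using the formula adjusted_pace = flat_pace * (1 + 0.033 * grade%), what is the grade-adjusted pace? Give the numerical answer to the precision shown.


Grade factor = 1 + 0.033 * 11.5 = 1.3795
Adjusted = 346 * 1.3795 = 477.31 sec/km

477.31 s/km


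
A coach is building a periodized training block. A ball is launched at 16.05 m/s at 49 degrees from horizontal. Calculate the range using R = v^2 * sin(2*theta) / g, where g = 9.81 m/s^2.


sin(2 * 49) = sin(98) = 0.990268
v^2 = 16.05^2 = 257.6025
R = 257.6025 * 0.990268 / 9.81
= 26.004 m

26.004 m


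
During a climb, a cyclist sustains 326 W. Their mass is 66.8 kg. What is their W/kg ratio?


Power-to-weight = 326 W / 66.8 kg
= 4.88 W/kg

4.88 W/kg


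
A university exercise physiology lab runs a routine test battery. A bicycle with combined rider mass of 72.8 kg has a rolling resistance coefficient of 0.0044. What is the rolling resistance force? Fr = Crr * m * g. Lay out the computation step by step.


Fr = 0.0044 * 72.8 * 9.81
= 0.32032 * 9.81
= 3.142 N

3.142 N


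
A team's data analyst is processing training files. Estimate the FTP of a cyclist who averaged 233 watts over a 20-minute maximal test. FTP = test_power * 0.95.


FTP = 233 * 0.95 = 221.35 W

221.35 W


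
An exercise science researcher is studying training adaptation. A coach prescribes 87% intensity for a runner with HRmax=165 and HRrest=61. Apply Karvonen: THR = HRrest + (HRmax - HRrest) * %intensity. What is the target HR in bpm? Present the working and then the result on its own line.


Heart rate reserve = 165 - 61 = 104
Intensity fraction = 87 / 100 = 0.87
THR = 61 + 104 * 0.87 = 151.48 bpm

151.48 bpm


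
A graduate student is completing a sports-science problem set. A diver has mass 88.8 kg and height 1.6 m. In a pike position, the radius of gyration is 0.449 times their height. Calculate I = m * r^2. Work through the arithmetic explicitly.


r = 0.449 * 1.6 = 0.7184 m
I = m * r^2 = 88.8 * 0.516099 = 45.83 kg*m^2

45.83 kg*m^2


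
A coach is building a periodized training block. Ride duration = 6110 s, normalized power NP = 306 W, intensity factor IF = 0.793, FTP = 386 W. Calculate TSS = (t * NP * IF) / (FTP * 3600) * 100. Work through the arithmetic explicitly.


Numerator = 6110 * 306 * 0.793 = 1482640.38
Denominator = 386 * 3600 = 1389600
TSS = 1482640.38 / 1389600 * 100
= 106.7

106.7 TSS


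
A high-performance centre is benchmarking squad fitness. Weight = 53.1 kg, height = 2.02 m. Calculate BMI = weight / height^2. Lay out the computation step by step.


height^2 = 2.02^2 = 4.0804
BMI = 53.1 / 4.0804 = 13.01 kg/m^2

13.01 kg/m^2


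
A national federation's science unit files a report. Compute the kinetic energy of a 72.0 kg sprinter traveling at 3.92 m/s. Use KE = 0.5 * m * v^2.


Velocity squared = 15.3664
KE = 0.5 * 72.0 * 15.3664 = 553.19 J

553.19 J


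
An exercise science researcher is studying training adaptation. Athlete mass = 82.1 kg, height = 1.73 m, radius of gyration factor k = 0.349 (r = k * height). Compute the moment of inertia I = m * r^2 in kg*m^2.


r = k * height = 0.349 * 1.73 = 0.60377 m
r^2 = 0.60377^2 = 0.364538
I = 82.1 * 0.364538 = 29.929 kg*m^2

29.929 kg*m^2


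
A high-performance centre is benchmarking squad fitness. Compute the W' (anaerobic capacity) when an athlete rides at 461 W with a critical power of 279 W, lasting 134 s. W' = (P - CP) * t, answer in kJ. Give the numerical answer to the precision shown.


Above-CP power = 182 W
Duration = 134 s
W' = 182 * 134 = 24388 J
Convert: 24388 / 1000 = 24.388 kJ

24.388 kJ


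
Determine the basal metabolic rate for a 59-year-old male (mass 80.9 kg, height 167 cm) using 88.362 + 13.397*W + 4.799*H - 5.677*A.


BMR = 88.362 + 13.397*80.9 + 4.799*167 - 5.677*59
= 1638.67 kcal/day

1638.67 kcal/day


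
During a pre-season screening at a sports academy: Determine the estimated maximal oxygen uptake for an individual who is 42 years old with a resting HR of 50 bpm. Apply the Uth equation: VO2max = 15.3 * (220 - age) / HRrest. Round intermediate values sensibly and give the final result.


HRmax = 220 - 42 = 178
VO2max = 15.3 * (178 / 50)
= 15.3 * 3.56
= 54.47 mL/kg/min

54.47 mL/kg/min


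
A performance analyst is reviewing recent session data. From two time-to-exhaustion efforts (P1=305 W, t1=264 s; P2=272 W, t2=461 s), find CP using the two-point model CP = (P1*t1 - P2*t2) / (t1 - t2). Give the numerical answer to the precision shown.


Work in trial 1 = 80520 J
Work in trial 2 = 125392 J
Delta work = -44872 J
Delta time = -197 s
CP = -44872 / -197 = 227.78 W

227.78 W


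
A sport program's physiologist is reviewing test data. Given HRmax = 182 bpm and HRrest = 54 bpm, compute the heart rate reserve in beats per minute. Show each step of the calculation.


Heart rate reserve = maximum HR minus resting HR
HRR = 182 - 54 = 128 bpm

128 bpm


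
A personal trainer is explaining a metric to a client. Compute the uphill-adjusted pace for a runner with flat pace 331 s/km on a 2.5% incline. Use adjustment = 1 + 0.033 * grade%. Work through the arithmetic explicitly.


Adjustment factor = 1 + 0.033 * 2.5 = 1.0825
Grade-adjusted pace = 331 * 1.0825 = 358.31 s/km

358.31 s/km


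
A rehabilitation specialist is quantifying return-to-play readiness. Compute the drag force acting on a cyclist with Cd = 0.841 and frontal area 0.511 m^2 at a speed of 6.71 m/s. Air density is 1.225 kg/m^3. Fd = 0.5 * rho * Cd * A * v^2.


Step 1: v^2 = 45.0241
Step 2: Fd = 0.5 * 1.225 * 0.841 * 0.511 * 45.0241
= 11.851 N

11.851 N


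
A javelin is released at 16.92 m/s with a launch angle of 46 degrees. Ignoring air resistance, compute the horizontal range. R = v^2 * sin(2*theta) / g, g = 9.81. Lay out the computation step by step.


Launch speed squared = 286.2864
sin(2 * 46 deg) = 0.999391
Range = 286.2864 * 0.999391 / 9.81
= 29.165 m

29.165 m


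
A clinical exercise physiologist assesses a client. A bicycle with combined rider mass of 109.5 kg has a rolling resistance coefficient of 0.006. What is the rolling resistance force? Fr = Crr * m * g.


Fr = 0.006 * 109.5 * 9.81
= 0.657 * 9.81
= 6.445 N

6.445 N


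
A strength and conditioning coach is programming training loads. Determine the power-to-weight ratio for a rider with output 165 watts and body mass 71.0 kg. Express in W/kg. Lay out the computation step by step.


P/W = 165 / 71.0 = 2.324 W/kg

2.324 W/kg


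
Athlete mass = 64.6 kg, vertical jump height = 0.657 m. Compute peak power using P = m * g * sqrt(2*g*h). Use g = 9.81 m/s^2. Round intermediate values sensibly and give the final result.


sqrt(2 * 9.81 * 0.657) = sqrt(12.89034) = 3.590312 m/s
P = 64.6 * 9.81 * 3.590312
= 2275.27 W

2275.27 W


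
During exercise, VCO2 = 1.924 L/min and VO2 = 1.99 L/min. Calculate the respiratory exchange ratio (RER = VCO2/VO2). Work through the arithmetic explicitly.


RER = VCO2 / VO2
= 1.924 / 1.99
= 0.9668

0.9668


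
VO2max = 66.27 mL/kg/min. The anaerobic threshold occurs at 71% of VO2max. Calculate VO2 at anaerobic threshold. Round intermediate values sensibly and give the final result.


AT fraction = 71 / 100 = 0.71
AT VO2 = 66.27 * 0.71
= 47.05 mL/kg/min

47.05 mL/kg/min


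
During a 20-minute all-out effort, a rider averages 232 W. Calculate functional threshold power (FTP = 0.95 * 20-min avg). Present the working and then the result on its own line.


FTP = 0.95 * 232
= 220.4 W

220.4 W


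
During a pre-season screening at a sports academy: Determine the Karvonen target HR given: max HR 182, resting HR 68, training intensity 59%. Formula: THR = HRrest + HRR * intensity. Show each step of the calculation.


HRR = HRmax - HRrest = 182 - 68 = 114
THR = 68 + 114 * 0.59
= 135.26 bpm

135.26 bpm


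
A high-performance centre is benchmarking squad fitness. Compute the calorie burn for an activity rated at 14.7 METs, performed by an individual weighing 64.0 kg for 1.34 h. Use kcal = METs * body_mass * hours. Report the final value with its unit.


Product of METs and mass = 14.7 * 64.0 = 940.8
Total kcal = 940.8 * 1.34 = 1260.67 kcal

1260.67 kcal


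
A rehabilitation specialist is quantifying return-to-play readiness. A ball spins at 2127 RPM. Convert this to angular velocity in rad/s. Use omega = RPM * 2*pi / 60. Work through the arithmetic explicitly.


omega = 2127 * 2 * pi / 60
= 2127 * 6.28318531 / 60
= 13364.335 / 60
= 222.739 rad/s

222.739 rad/s


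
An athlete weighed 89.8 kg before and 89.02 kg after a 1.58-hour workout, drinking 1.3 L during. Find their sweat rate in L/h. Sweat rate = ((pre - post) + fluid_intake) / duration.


Body mass change = 0.78 kg
Total sweat loss = 0.78 + 1.3 = 2.08 L
Rate = 2.08 / 1.58 = 1.316 L/h

1.316 L/h


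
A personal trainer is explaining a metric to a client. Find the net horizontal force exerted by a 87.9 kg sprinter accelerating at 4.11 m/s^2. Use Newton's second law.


Newton's second law: F = m * a
F = 87.9 * 4.11 = 361.27 N

361.27 N


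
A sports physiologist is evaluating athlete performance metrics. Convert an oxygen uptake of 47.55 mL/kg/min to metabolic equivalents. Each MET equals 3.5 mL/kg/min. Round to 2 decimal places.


One MET = 3.5 mL/kg/min
Number of METs = 47.55 / 3.5
= 13.59 METs

13.59 METs


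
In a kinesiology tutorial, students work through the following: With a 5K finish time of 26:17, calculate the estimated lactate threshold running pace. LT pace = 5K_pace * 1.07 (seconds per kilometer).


Race duration = 1577 s for 5 km
Average pace = 1577 / 5 = 315.4 s/km
LT pace = 315.4 * 1.07
= 337.48 s/km

337.48 s/km


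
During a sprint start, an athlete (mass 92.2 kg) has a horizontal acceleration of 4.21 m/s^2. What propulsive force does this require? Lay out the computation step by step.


Propulsive force = mass * acceleration
= 92.2 kg * 4.21 m/s^2
= 388.16 N

388.16 N


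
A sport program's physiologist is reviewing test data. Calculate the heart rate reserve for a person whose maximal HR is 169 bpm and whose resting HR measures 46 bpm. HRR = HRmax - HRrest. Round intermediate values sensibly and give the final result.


HRmax = 169 bpm
HRrest = 46 bpm
HRR = 169 - 46 = 123 bpm

123 bpm


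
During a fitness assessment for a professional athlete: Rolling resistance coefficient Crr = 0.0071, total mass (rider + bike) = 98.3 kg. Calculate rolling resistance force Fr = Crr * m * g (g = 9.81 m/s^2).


Fr = Crr * m * g
= 0.0071 * 98.3 * 9.81
= 6.847 N

6.847 N


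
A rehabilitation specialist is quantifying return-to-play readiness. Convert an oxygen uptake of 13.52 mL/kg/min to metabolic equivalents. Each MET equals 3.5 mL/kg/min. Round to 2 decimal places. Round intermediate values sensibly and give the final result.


One MET = 3.5 mL/kg/min
Number of METs = 13.52 / 3.5
= 3.86 METs

3.86 METs


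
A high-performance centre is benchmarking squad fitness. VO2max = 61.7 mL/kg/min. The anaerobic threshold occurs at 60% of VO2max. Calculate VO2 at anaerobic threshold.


AT fraction = 60 / 100 = 0.6
AT VO2 = 61.7 * 0.6
= 37.02 mL/kg/min

37.02 mL/kg/min


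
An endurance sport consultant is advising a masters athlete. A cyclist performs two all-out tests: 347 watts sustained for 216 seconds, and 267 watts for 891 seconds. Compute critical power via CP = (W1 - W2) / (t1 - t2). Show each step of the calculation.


W1 = P1 * t1 = 347 * 216 = 74952 J
W2 = P2 * t2 = 267 * 891 = 237897 J
CP = (74952 - 237897) / (216 - 891)
= 241.4 W

241.4 W


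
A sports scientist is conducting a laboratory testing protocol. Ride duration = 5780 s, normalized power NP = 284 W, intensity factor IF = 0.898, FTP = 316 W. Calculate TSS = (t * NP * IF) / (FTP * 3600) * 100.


Numerator = 5780 * 284 * 0.898 = 1474084.96
Denominator = 316 * 3600 = 1137600
TSS = 1474084.96 / 1137600 * 100
= 129.58

129.58 TSS


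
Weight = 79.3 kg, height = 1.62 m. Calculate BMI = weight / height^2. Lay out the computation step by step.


height^2 = 1.62^2 = 2.6244
BMI = 79.3 / 2.6244 = 30.22 kg/m^2

30.22 kg/m^2


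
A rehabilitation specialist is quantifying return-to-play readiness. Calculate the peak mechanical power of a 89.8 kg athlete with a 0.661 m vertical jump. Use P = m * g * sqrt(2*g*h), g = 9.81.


First, sqrt(2gh) = sqrt(2 * 9.81 * 0.661)
= sqrt(12.96882) = 3.601225 m/s
Power = 89.8 * 9.81 * 3.601225 = 3172.46 W

3172.46 W


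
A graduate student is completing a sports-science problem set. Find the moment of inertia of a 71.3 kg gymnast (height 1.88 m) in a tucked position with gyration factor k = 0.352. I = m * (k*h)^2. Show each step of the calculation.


Radius of gyration = 0.352 * 1.88 = 0.66176 m
I = 71.3 * 0.66176^2
= 71.3 * 0.437926
= 31.224 kg*m^2

31.224 kg*m^2


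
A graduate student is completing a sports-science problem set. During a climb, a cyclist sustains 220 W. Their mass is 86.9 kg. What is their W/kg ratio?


Power-to-weight = 220 W / 86.9 kg
= 2.532 W/kg

2.532 W/kg


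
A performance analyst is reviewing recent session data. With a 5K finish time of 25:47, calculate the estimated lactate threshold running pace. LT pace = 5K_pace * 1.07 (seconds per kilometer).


Race duration = 1547 s for 5 km
Average pace = 1547 / 5 = 309.4 s/km
LT pace = 309.4 * 1.07
= 331.06 s/km

331.06 s/km


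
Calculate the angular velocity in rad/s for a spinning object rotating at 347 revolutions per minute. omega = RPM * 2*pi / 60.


omega = RPM * 2*pi / 60
= 347 * 6.28318531 / 60
= 36.338 rad/s

36.338 rad/s


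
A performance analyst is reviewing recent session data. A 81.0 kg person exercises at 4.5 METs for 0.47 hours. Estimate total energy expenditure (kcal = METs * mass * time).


Energy = METs * mass(kg) * time(h)
= 4.5 * 81.0 * 0.47
= 171.32 kcal

171.32 kcal


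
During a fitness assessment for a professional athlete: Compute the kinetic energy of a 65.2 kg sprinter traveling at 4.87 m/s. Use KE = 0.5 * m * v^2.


Velocity squared = 23.7169
KE = 0.5 * 65.2 * 23.7169 = 773.17 J

773.17 J


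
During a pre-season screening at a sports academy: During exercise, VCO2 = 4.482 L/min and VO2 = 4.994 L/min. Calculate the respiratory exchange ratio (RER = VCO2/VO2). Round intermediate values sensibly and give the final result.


RER = VCO2 / VO2
= 4.482 / 4.994
= 0.8975

0.8975


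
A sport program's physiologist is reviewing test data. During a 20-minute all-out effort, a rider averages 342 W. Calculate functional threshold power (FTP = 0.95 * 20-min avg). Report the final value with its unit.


FTP = 0.95 * 342
= 324.9 W

324.9 W


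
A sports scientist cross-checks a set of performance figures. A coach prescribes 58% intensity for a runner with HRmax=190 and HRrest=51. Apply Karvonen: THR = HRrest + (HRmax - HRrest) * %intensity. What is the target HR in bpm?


Heart rate reserve = 190 - 51 = 139
Intensity fraction = 58 / 100 = 0.58
THR = 51 + 139 * 0.58 = 131.62 bpm

131.62 bpm


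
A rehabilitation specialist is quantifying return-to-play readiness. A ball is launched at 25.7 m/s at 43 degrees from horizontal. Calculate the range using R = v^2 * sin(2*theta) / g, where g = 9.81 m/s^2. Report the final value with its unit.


sin(2 * 43) = sin(86) = 0.997564
v^2 = 25.7^2 = 660.49
R = 660.49 * 0.997564 / 9.81
= 67.164 m

67.164 m


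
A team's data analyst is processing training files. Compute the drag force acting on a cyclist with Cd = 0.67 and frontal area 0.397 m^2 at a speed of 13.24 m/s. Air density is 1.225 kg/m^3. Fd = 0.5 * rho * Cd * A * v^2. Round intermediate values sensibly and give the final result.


Step 1: v^2 = 175.2976
Step 2: Fd = 0.5 * 1.225 * 0.67 * 0.397 * 175.2976
= 28.559 N

28.559 N


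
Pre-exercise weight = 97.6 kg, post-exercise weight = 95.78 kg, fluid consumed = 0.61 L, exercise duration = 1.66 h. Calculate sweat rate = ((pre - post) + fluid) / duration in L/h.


Weight loss = 97.6 - 95.78 = 1.82 kg (approx L)
Total sweat = 1.82 + 0.61 = 2.43 L
Sweat rate = 2.43 / 1.66 = 1.464 L/h

1.464 L/h


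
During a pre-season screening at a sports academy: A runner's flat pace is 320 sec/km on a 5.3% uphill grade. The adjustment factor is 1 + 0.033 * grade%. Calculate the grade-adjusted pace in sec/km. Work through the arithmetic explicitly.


Factor = 1 + 0.033 * 5.3 = 1.1749
Adjusted pace = 320 * 1.1749
= 375.97 sec/km

375.97 s/km


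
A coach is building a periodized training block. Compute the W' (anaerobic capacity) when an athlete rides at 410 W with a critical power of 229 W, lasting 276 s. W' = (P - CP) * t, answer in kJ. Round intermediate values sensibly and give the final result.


Above-CP power = 181 W
Duration = 276 s
W' = 181 * 276 = 49956 J
Convert: 49956 / 1000 = 49.956 kJ

49.956 kJ


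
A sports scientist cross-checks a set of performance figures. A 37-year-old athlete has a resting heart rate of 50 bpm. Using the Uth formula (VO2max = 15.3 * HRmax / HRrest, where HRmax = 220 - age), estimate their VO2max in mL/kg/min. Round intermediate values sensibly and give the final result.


HRmax = 220 - 37 = 183 bpm
Ratio = HRmax / HRrest = 183 / 50 = 3.66
VO2max = 15.3 * 3.66 = 56.0 mL/kg/min

56.0 mL/kg/min


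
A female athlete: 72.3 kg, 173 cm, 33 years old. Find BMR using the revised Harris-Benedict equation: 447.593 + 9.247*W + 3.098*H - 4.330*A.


Intercept = 447.593
Weight contribution = 9.247 * 72.3 = 668.5581
Height contribution = 3.098 * 173 = 535.954
Age contribution = 4.33 * 33 = 142.89
BMR = 447.593 + 668.5581 + 535.954 - 142.89
= 1509.22 kcal/day

1509.22 kcal/day


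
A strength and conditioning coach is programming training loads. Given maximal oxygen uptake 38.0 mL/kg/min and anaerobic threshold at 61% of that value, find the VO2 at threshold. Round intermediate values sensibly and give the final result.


Percentage as decimal = 0.61
VO2 at AT = 38.0 * 0.61 = 23.18 mL/kg/min

23.18 mL/kg/min


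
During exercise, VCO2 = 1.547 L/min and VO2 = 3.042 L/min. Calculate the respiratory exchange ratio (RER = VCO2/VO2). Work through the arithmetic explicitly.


RER = VCO2 / VO2
= 1.547 / 3.042
= 0.5085

0.5085


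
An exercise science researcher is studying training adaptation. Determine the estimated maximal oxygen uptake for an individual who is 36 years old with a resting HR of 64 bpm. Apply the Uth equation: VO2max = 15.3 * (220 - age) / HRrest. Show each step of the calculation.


HRmax = 220 - 36 = 184
VO2max = 15.3 * (184 / 64)
= 15.3 * 2.875
= 43.99 mL/kg/min

43.99 mL/kg/min


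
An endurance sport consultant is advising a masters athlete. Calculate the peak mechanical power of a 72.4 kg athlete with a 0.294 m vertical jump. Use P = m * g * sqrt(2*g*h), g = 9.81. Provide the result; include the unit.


First, sqrt(2gh) = sqrt(2 * 9.81 * 0.294)
= sqrt(5.76828) = 2.401724 m/s
Power = 72.4 * 9.81 * 2.401724 = 1705.81 W

1705.81 W


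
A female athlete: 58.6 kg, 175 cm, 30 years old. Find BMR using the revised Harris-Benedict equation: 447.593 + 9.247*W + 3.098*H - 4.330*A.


Intercept = 447.593
Weight contribution = 9.247 * 58.6 = 541.8742
Height contribution = 3.098 * 175 = 542.15
Age contribution = 4.33 * 30 = 129.9
BMR = 447.593 + 541.8742 + 542.15 - 129.9
= 1401.72 kcal/day

1401.72 kcal/day


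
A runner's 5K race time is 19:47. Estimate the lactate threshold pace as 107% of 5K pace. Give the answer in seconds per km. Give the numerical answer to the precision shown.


Total race time = 19*60 + 47 = 1187 seconds
5K pace = 1187 / 5 = 237.4 sec/km
LT pace = 237.4 * 1.07 = 254.02 sec/km

254.02 s/km


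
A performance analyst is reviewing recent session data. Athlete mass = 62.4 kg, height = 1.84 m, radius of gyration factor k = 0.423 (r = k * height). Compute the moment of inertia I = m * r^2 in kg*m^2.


r = k * height = 0.423 * 1.84 = 0.77832 m
r^2 = 0.77832^2 = 0.605782
I = 62.4 * 0.605782 = 37.801 kg*m^2

37.801 kg*m^2


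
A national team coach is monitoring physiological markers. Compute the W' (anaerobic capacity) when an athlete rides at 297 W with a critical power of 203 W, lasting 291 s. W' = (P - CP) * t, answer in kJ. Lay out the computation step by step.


Above-CP power = 94 W
Duration = 291 s
W' = 94 * 291 = 27354 J
Convert: 27354 / 1000 = 27.354 kJ

27.354 kJ


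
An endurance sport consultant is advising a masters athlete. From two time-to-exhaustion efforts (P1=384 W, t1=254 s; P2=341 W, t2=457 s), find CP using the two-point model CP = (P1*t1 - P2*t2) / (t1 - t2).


Work in trial 1 = 97536 J
Work in trial 2 = 155837 J
Delta work = -58301 J
Delta time = -203 s
CP = -58301 / -203 = 287.2 W

287.2 W


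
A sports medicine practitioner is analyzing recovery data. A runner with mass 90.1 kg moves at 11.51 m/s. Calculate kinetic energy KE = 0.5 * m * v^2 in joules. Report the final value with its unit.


v^2 = 11.51^2 = 132.4801
KE = 0.5 * 90.1 * 132.4801
= 5968.23 J

5968.23 J


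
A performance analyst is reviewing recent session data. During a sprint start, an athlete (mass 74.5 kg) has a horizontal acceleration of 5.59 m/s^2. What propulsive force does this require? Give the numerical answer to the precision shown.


Propulsive force = mass * acceleration
= 74.5 kg * 5.59 m/s^2
= 416.46 N

416.46 N


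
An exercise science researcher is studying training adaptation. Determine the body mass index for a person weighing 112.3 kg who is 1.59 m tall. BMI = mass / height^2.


BMI = mass / height^2
= 112.3 / 1.59^2
= 112.3 / 2.5281
= 44.42 kg/m^2

44.42 kg/m^2


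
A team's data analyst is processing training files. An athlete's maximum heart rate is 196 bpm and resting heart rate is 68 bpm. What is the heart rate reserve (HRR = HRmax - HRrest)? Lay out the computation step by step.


HRR = HRmax - HRrest
= 196 - 68
= 128 bpm

128 bpm


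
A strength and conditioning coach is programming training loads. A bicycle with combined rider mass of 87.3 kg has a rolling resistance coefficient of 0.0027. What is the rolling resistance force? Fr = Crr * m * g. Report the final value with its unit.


Fr = 0.0027 * 87.3 * 9.81
= 0.23571 * 9.81
= 2.312 N

2.312 N


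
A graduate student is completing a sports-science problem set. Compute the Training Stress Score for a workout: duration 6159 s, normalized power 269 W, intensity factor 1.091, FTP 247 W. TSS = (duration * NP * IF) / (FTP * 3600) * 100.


Product = 6159 * 269 * 1.091 = 1807537.161
Base = 247 * 3600 = 889200
TSS = 1807537.161 / 889200 * 100 = 203.28

203.28 TSS


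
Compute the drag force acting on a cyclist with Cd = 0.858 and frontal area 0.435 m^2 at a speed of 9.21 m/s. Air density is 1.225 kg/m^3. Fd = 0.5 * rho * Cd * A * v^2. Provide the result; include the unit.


Step 1: v^2 = 84.8241
Step 2: Fd = 0.5 * 1.225 * 0.858 * 0.435 * 84.8241
= 19.391 N

19.391 N


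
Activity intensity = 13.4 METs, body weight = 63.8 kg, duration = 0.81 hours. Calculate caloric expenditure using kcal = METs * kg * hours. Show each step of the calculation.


kcal = 13.4 * 63.8 * 0.81
= 854.92 * 0.81
= 692.49 kcal

692.49 kcal


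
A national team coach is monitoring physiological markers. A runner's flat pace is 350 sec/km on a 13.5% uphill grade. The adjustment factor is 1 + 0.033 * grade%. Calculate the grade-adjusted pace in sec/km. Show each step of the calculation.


Factor = 1 + 0.033 * 13.5 = 1.4455
Adjusted pace = 350 * 1.4455
= 505.93 sec/km

505.93 s/km


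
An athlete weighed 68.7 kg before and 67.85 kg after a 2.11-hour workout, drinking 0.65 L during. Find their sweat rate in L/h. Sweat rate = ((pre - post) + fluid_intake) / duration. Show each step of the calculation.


Body mass change = 0.85 kg
Total sweat loss = 0.85 + 0.65 = 1.5 L
Rate = 1.5 / 2.11 = 0.711 L/h

0.711 L/h


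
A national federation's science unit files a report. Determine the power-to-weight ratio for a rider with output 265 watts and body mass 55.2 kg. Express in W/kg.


P/W = 265 / 55.2 = 4.801 W/kg

4.801 W/kg


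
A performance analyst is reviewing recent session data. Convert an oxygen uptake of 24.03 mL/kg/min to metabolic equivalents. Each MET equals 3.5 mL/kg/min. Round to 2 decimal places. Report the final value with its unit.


One MET = 3.5 mL/kg/min
Number of METs = 24.03 / 3.5
= 6.87 METs

6.87 METs


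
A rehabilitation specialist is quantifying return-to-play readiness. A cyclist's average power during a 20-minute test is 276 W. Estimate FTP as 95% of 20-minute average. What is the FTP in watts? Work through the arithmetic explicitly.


FTP = 20-min power * 0.95
= 276 * 0.95
= 262.2 W

262.2 W


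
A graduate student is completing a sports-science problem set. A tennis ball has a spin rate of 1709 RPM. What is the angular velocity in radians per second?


Convert RPM to rad/s: multiply by 2*pi and divide by 60
omega = 1709 * 2 * pi / 60
= 178.966 rad/s

178.966 rad/s


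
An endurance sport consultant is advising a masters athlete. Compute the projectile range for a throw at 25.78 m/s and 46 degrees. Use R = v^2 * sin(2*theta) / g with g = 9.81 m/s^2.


Two times the angle = 92 degrees
sin(92) = 0.999391
R = 664.6084 * 0.999391 / 9.81 = 67.707 m

67.707 m


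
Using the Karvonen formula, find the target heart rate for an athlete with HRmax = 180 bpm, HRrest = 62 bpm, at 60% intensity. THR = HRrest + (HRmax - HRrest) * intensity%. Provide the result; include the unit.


HRR = 180 - 62 = 118
THR = 62 + 118 * 0.6
= 62 + 70.8
= 132.8 bpm

132.8 bpm


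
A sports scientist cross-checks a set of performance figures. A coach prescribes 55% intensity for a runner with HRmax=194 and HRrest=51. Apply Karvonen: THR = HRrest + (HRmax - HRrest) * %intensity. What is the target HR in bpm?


Heart rate reserve = 194 - 51 = 143
Intensity fraction = 55 / 100 = 0.55
THR = 51 + 143 * 0.55 = 129.65 bpm

129.65 bpm


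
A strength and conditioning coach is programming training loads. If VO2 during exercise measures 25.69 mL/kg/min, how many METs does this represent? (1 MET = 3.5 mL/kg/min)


METs = VO2 / 3.5 = 25.69 / 3.5 = 7.34

7.34 METs


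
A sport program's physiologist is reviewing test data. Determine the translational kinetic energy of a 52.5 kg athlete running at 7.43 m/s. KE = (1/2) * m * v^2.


KE = 0.5 * m * v^2
= 0.5 * 52.5 * 7.43^2
= 0.5 * 52.5 * 55.2049
= 1449.13 J

1449.13 J


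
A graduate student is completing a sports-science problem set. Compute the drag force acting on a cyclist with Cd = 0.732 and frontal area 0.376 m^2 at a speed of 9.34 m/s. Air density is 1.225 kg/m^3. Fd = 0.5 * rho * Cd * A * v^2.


Step 1: v^2 = 87.2356
Step 2: Fd = 0.5 * 1.225 * 0.732 * 0.376 * 87.2356
= 14.706 N

14.706 N


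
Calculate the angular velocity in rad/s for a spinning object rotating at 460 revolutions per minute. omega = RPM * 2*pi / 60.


omega = RPM * 2*pi / 60
= 460 * 6.28318531 / 60
= 48.171 rad/s

48.171 rad/s


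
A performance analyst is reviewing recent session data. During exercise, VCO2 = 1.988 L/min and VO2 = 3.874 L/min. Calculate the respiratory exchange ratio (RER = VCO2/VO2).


RER = VCO2 / VO2
= 1.988 / 3.874
= 0.5132

0.5132


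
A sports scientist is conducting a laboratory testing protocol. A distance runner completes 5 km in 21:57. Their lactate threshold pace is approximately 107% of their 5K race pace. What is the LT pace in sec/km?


Convert to seconds: 21 min 57 s = 1317 s
Pace per km = 1317 / 5 = 263.4 s/km
LT pace = 263.4 * 1.07 = 281.84 s/km

281.84 s/km


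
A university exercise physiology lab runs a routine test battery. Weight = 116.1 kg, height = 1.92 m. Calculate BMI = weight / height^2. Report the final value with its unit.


height^2 = 1.92^2 = 3.6864
BMI = 116.1 / 3.6864 = 31.49 kg/m^2

31.49 kg/m^2


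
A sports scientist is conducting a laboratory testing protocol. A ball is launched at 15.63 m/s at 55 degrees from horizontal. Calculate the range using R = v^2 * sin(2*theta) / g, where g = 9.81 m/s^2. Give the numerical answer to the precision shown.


sin(2 * 55) = sin(110) = 0.939693
v^2 = 15.63^2 = 244.2969
R = 244.2969 * 0.939693 / 9.81
= 23.401 m

23.401 m


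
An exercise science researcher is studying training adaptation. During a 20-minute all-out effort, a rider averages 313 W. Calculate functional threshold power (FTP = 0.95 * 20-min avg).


FTP = 0.95 * 313
= 297.35 W

297.35 W


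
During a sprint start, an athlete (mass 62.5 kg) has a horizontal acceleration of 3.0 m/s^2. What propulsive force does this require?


Propulsive force = mass * acceleration
= 62.5 kg * 3.0 m/s^2
= 187.5 N

187.5 N


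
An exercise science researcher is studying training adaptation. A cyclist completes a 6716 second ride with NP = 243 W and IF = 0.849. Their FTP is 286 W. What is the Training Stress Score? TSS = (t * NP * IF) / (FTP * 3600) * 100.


t * NP * IF = 6716 * 243 * 0.849 = 1385557.812
FTP * 3600 = 1029600
TSS = (1385557.812 / 1029600) * 100 = 134.57

134.57 TSS


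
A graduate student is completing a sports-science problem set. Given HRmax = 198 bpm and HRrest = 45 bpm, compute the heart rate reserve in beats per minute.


Heart rate reserve = maximum HR minus resting HR
HRR = 198 - 45 = 153 bpm

153 bpm


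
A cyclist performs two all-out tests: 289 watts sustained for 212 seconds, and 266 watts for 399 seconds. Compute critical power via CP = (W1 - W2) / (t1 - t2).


W1 = P1 * t1 = 289 * 212 = 61268 J
W2 = P2 * t2 = 266 * 399 = 106134 J
CP = (61268 - 106134) / (212 - 399)
= 239.93 W

239.93 W


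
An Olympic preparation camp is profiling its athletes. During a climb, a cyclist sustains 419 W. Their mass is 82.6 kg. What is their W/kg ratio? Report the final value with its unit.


Power-to-weight = 419 W / 82.6 kg
= 5.073 W/kg

5.073 W/kg


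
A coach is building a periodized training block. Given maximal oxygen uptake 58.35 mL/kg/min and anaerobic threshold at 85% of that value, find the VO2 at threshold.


Percentage as decimal = 0.85
VO2 at AT = 58.35 * 0.85 = 49.6 mL/kg/min

49.6 mL/kg/min


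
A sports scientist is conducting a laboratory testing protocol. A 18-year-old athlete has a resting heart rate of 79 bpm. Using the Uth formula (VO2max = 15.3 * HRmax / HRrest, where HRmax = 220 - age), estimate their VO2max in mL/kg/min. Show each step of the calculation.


HRmax = 220 - 18 = 202 bpm
Ratio = HRmax / HRrest = 202 / 79 = 2.557
VO2max = 15.3 * 2.557 = 39.12 mL/kg/min

39.12 mL/kg/min


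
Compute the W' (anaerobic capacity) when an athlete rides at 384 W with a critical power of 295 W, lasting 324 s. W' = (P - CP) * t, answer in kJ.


Above-CP power = 89 W
Duration = 324 s
W' = 89 * 324 = 28836 J
Convert: 28836 / 1000 = 28.836 kJ

28.836 kJ


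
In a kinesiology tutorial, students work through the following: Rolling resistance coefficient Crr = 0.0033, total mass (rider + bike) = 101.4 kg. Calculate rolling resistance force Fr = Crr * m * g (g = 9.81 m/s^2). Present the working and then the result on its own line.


Fr = Crr * m * g
= 0.0033 * 101.4 * 9.81
= 3.283 N

3.283 N


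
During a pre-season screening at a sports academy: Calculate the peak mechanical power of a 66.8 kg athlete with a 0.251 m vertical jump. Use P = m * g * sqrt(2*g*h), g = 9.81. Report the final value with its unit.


First, sqrt(2gh) = sqrt(2 * 9.81 * 0.251)
= sqrt(4.92462) = 2.219148 m/s
Power = 66.8 * 9.81 * 2.219148 = 1454.23 W

1454.23 W


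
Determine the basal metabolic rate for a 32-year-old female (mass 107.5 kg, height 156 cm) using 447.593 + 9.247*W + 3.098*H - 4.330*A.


BMR = 447.593 + 9.247*107.5 + 3.098*156 - 4.330*32
= 1786.37 kcal/day

1786.37 kcal/day


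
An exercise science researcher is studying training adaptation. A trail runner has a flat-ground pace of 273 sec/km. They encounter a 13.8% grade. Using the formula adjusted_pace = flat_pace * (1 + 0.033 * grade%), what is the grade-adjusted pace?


Grade factor = 1 + 0.033 * 13.8 = 1.4554
Adjusted = 273 * 1.4554 = 397.32 sec/km

397.32 s/km


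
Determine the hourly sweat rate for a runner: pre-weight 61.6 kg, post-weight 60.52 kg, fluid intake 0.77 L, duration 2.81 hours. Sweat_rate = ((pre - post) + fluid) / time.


Mass lost = 61.6 - 60.52 = 1.08 kg
Add fluid consumed: 1.08 + 0.77 = 1.85 L total sweat
Sweat rate = 1.85 / 2.81 = 0.658 L/h

0.658 L/h


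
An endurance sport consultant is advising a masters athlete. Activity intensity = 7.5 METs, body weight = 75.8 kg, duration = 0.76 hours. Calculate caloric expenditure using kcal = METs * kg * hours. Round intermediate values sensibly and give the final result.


kcal = 7.5 * 75.8 * 0.76
= 568.5 * 0.76
= 432.06 kcal

432.06 kcal


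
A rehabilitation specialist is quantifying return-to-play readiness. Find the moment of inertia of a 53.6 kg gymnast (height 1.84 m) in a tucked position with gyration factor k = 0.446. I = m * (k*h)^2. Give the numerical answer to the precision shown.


Radius of gyration = 0.446 * 1.84 = 0.82064 m
I = 53.6 * 0.82064^2
= 53.6 * 0.67345
= 36.097 kg*m^2

36.097 kg*m^2


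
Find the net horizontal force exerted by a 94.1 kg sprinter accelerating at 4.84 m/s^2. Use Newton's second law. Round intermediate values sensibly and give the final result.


Newton's second law: F = m * a
F = 94.1 * 4.84 = 455.44 N

455.44 N


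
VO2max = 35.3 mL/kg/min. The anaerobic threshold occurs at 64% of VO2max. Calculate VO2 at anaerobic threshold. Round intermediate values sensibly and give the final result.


AT fraction = 64 / 100 = 0.64
AT VO2 = 35.3 * 0.64
= 22.59 mL/kg/min

22.59 mL/kg/min


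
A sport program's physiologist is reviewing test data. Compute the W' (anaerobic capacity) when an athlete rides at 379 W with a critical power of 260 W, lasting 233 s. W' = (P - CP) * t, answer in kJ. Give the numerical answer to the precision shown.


Above-CP power = 119 W
Duration = 233 s
W' = 119 * 233 = 27727 J
Convert: 27727 / 1000 = 27.727 kJ

27.727 kJ
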